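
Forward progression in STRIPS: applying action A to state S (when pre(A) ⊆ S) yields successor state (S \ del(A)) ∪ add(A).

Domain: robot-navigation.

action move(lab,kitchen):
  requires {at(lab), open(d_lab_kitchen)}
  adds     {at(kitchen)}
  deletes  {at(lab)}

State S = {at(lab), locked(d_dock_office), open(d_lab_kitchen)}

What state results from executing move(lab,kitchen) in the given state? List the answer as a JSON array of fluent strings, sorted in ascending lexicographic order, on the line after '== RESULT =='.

Compute (S \ del) ∪ add:
  pre ⊆ S: {at(lab), open(d_lab_kitchen)} ⊆ S  — applicable
  S \ del = {locked(d_dock_office), open(d_lab_kitchen)}
  ∪ add   = {at(kitchen), locked(d_dock_office), open(d_lab_kitchen)}

== RESULT ==
["at(kitchen)", "locked(d_dock_office)", "open(d_lab_kitchen)"]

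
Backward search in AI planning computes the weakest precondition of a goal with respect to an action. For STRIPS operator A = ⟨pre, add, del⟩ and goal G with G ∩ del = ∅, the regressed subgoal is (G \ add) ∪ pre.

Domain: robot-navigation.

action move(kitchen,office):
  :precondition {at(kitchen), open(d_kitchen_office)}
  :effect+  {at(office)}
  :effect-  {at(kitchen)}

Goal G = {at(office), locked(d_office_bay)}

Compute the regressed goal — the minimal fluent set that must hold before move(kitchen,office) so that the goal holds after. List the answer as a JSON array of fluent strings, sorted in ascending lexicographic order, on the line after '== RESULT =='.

Compute (G \ add) ∪ pre:
  G ∩ del = {}  (empty — regression defined)
  G \ add = {at(office), locked(d_office_bay)} \ {at(office)} = {locked(d_office_bay)}
  ∪ pre   = {locked(d_office_bay)} ∪ {at(kitchen), open(d_kitchen_office)}
          = {at(kitchen), locked(d_office_bay), open(d_kitchen_office)}

== RESULT ==
["at(kitchen)", "locked(d_office_bay)", "open(d_kitchen_office)"]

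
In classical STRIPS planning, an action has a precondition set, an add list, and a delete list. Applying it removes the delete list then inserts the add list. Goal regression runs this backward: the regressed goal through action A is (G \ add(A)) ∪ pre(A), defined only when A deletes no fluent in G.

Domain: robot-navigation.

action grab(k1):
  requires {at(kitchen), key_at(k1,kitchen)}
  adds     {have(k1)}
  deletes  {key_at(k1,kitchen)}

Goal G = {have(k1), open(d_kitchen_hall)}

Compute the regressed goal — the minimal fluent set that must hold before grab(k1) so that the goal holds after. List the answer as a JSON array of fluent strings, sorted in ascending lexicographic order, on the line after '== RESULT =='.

Regress:
  G ∩ del = {}  (empty — regression defined)
  G \ add = {have(k1), open(d_kitchen_hall)} \ {have(k1)} = {open(d_kitchen_hall)}
  ∪ pre   = {open(d_kitchen_hall)} ∪ {at(kitchen), key_at(k1,kitchen)}
          = {at(kitchen), key_at(k1,kitchen), open(d_kitchen_hall)}

== RESULT ==
["at(kitchen)", "key_at(k1,kitchen)", "open(d_kitchen_hall)"]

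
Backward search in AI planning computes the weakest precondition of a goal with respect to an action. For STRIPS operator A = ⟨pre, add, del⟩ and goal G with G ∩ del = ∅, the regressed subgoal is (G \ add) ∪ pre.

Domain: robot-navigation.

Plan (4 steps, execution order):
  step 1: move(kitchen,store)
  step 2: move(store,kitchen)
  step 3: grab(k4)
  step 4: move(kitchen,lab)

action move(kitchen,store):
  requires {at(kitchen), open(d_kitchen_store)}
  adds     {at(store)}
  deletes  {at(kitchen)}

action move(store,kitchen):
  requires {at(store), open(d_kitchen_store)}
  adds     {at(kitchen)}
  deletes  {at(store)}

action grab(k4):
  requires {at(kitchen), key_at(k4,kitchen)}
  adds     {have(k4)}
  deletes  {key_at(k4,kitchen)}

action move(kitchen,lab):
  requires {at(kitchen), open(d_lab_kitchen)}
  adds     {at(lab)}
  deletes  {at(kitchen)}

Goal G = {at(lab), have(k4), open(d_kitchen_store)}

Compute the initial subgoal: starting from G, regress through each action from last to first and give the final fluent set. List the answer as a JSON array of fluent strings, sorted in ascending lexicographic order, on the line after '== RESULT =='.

Regress step by step:
  through step 4 (move(kitchen,lab)): drop {at(lab)}, keep {have(k4), open(d_kitchen_store)}, require {at(kitchen), open(d_lab_kitchen)}
    → {at(kitchen), have(k4), open(d_kitchen_store), open(d_lab_kitchen)}
  through step 3 (grab(k4)): drop {have(k4)}, keep {at(kitchen), open(d_kitchen_store), open(d_lab_kitchen)}, require {at(kitchen), key_at(k4,kitchen)}
    → {at(kitchen), key_at(k4,kitchen), open(d_kitchen_store), open(d_lab_kitchen)}
  through step 2 (move(store,kitchen)): drop {at(kitchen)}, keep {key_at(k4,kitchen), open(d_kitchen_store), open(d_lab_kitchen)}, require {at(store), open(d_kitchen_store)}
    → {at(store), key_at(k4,kitchen), open(d_kitchen_store), open(d_lab_kitchen)}
  through step 1 (move(kitchen,store)): drop {at(store)}, keep {key_at(k4,kitchen), open(d_kitchen_store), open(d_lab_kitchen)}, require {at(kitchen), open(d_kitchen_store)}
    → {at(kitchen), key_at(k4,kitchen), open(d_kitchen_store), open(d_lab_kitchen)}

== RESULT ==
["at(kitchen)", "key_at(k4,kitchen)", "open(d_kitchen_store)", "open(d_lab_kitchen)"]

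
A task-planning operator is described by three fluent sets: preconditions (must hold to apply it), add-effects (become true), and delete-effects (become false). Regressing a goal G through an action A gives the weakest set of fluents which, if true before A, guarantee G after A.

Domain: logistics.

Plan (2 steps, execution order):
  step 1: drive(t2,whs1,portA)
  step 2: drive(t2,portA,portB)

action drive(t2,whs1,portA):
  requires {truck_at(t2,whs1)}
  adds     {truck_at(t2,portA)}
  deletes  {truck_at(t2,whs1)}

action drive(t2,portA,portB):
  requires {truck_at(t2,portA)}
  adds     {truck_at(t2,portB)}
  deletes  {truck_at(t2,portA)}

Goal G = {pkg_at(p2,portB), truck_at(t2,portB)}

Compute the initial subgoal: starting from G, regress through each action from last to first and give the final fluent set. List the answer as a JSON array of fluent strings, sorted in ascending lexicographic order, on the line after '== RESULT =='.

Work backward from the goal:
  through step 2 (drive(t2,portA,portB)): drop {truck_at(t2,portB)}, keep {pkg_at(p2,portB)}, require {truck_at(t2,portA)}
    → {pkg_at(p2,portB), truck_at(t2,portA)}
  through step 1 (drive(t2,whs1,portA)): drop {truck_at(t2,portA)}, keep {pkg_at(p2,portB)}, require {truck_at(t2,whs1)}
    → {pkg_at(p2,portB), truck_at(t2,whs1)}

== RESULT ==
["pkg_at(p2,portB)", "truck_at(t2,whs1)"]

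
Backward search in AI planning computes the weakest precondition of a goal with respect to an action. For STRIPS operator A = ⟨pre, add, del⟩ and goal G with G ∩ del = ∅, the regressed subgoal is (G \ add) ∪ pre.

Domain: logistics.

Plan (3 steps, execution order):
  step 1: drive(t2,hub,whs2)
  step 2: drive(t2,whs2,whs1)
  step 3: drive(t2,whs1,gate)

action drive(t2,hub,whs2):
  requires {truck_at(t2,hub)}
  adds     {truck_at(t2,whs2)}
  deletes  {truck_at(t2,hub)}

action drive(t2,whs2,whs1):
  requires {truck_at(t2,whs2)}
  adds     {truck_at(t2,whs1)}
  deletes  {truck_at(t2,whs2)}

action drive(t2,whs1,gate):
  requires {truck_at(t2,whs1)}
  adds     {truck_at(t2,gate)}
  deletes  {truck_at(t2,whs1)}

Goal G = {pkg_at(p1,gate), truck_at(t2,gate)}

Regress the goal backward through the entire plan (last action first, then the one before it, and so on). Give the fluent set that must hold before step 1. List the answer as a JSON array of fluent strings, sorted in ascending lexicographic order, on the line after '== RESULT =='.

Regress step by step:
  through step 3 (drive(t2,whs1,gate)): drop {truck_at(t2,gate)}, keep {pkg_at(p1,gate)}, require {truck_at(t2,whs1)}
    → {pkg_at(p1,gate), truck_at(t2,whs1)}
  through step 2 (drive(t2,whs2,whs1)): drop {truck_at(t2,whs1)}, keep {pkg_at(p1,gate)}, require {truck_at(t2,whs2)}
    → {pkg_at(p1,gate), truck_at(t2,whs2)}
  through step 1 (drive(t2,hub,whs2)): drop {truck_at(t2,whs2)}, keep {pkg_at(p1,gate)}, require {truck_at(t2,hub)}
    → {pkg_at(p1,gate), truck_at(t2,hub)}

== RESULT ==
["pkg_at(p1,gate)", "truck_at(t2,hub)"]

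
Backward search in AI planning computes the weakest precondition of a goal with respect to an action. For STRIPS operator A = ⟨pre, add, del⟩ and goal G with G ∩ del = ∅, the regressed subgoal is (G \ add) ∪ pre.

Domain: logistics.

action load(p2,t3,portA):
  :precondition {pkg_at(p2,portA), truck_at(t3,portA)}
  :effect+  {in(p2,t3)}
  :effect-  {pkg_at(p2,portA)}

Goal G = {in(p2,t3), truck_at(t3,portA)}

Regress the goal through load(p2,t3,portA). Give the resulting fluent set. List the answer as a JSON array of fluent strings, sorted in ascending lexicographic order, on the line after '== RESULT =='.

Regress:
  G ∩ del = {}  (empty — regression defined)
  G \ add = {in(p2,t3), truck_at(t3,portA)} \ {in(p2,t3)} = {truck_at(t3,portA)}
  ∪ pre   = {truck_at(t3,portA)} ∪ {pkg_at(p2,portA), truck_at(t3,portA)}
          = {pkg_at(p2,portA), truck_at(t3,portA)}

== RESULT ==
["pkg_at(p2,portA)", "truck_at(t3,portA)"]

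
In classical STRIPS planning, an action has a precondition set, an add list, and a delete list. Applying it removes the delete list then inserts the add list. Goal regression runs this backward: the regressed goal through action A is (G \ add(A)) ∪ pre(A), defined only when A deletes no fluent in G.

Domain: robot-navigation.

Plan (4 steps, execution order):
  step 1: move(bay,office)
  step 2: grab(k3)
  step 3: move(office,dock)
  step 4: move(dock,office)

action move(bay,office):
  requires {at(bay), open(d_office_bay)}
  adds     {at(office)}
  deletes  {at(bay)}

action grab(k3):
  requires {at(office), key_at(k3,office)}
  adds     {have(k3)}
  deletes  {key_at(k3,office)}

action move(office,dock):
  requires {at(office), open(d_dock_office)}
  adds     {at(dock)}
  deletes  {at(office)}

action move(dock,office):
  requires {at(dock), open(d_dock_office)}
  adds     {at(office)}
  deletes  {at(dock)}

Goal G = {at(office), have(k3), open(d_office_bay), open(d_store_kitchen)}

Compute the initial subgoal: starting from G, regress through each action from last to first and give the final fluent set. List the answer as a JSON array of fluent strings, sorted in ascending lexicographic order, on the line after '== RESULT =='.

Work backward from the goal:
  through step 4 (move(dock,office)): drop {at(office)}, keep {have(k3), open(d_office_bay), open(d_store_kitchen)}, require {at(dock), open(d_dock_office)}
    → {at(dock), have(k3), open(d_dock_office), open(d_office_bay), open(d_store_kitchen)}
  through step 3 (move(office,dock)): drop {at(dock)}, keep {have(k3), open(d_dock_office), open(d_office_bay), open(d_store_kitchen)}, require {at(office), open(d_dock_office)}
    → {at(office), have(k3), open(d_dock_office), open(d_office_bay), open(d_store_kitchen)}
  through step 2 (grab(k3)): drop {have(k3)}, keep {at(office), open(d_dock_office), open(d_office_bay), open(d_store_kitchen)}, require {at(office), key_at(k3,office)}
    → {at(office), key_at(k3,office), open(d_dock_office), open(d_office_bay), open(d_store_kitchen)}
  through step 1 (move(bay,office)): drop {at(office)}, keep {key_at(k3,office), open(d_dock_office), open(d_office_bay), open(d_store_kitchen)}, require {at(bay), open(d_office_bay)}
    → {at(bay), key_at(k3,office), open(d_dock_office), open(d_office_bay), open(d_store_kitchen)}

== RESULT ==
["at(bay)", "key_at(k3,office)", "open(d_dock_office)", "open(d_office_bay)", "open(d_store_kitchen)"]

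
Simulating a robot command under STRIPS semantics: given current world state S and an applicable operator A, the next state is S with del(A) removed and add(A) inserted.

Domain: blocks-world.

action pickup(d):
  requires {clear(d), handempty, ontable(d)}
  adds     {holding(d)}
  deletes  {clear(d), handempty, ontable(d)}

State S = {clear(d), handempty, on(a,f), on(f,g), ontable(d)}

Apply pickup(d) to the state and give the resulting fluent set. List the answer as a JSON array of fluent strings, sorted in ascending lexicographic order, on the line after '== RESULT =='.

Progress:
  pre ⊆ S: {clear(d), handempty, ontable(d)} ⊆ S  — applicable
  S \ del = {on(a,f), on(f,g)}
  ∪ add   = {holding(d), on(a,f), on(f,g)}

== RESULT ==
["holding(d)", "on(a,f)", "on(f,g)"]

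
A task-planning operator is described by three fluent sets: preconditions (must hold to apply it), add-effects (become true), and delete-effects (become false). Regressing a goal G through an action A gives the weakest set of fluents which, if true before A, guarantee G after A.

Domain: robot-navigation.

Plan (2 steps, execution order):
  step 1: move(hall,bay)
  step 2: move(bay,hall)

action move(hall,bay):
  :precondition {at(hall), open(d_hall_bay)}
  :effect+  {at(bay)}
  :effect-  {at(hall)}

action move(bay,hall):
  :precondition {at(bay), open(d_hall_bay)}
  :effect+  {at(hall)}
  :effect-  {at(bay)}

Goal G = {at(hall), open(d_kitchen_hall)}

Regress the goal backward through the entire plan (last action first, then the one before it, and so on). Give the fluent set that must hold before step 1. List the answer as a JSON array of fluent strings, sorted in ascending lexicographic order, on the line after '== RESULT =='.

Work backward from the goal:
  through step 2 (move(bay,hall)): drop {at(hall)}, keep {open(d_kitchen_hall)}, require {at(bay), open(d_hall_bay)}
    → {at(bay), open(d_hall_bay), open(d_kitchen_hall)}
  through step 1 (move(hall,bay)): drop {at(bay)}, keep {open(d_hall_bay), open(d_kitchen_hall)}, require {at(hall), open(d_hall_bay)}
    → {at(hall), open(d_hall_bay), open(d_kitchen_hall)}

== RESULT ==
["at(hall)", "open(d_hall_bay)", "open(d_kitchen_hall)"]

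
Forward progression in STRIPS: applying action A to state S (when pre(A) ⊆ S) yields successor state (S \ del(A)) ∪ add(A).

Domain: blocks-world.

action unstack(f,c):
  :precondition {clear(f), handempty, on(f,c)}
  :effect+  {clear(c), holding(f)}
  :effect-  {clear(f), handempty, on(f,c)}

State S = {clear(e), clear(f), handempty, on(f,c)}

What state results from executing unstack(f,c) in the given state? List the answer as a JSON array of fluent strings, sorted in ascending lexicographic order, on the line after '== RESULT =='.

Progress:
  pre ⊆ S: {clear(f), handempty, on(f,c)} ⊆ S  — applicable
  S \ del = {clear(e)}
  ∪ add   = {clear(c), clear(e), holding(f)}

== RESULT ==
["clear(c)", "clear(e)", "holding(f)"]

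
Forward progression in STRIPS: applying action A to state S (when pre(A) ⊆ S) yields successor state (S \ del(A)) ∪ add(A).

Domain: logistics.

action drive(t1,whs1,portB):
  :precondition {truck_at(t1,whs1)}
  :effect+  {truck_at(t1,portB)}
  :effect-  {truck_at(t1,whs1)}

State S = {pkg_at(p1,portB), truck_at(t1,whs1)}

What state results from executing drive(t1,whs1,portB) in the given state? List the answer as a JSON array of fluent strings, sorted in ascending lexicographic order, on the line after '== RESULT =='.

Progress:
  pre ⊆ S: {truck_at(t1,whs1)} ⊆ S  — applicable
  S \ del = {pkg_at(p1,portB)}
  ∪ add   = {pkg_at(p1,portB), truck_at(t1,portB)}

== RESULT ==
["pkg_at(p1,portB)", "truck_at(t1,portB)"]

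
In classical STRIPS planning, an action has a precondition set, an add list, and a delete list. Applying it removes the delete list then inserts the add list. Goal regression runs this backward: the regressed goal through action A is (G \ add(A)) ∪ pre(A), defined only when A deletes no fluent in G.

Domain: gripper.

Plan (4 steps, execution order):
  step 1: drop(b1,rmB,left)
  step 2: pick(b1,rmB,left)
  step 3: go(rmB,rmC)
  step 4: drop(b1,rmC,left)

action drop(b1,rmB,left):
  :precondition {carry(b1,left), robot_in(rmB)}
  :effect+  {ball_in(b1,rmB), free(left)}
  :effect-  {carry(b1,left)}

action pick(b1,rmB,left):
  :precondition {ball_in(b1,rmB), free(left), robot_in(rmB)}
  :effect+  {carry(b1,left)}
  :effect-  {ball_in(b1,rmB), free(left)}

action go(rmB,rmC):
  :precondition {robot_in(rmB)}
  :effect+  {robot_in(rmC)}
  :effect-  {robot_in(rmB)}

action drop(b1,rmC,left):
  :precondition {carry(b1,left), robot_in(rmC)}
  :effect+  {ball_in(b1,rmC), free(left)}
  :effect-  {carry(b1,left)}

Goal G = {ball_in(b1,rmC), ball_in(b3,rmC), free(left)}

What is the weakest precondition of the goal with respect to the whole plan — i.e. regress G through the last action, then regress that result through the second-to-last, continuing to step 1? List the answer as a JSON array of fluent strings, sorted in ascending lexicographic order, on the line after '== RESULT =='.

Work backward from the goal:
  through step 4 (drop(b1,rmC,left)): drop {ball_in(b1,rmC), free(left)}, keep {ball_in(b3,rmC)}, require {carry(b1,left), robot_in(rmC)}
    → {ball_in(b3,rmC), carry(b1,left), robot_in(rmC)}
  through step 3 (go(rmB,rmC)): drop {robot_in(rmC)}, keep {ball_in(b3,rmC), carry(b1,left)}, require {robot_in(rmB)}
    → {ball_in(b3,rmC), carry(b1,left), robot_in(rmB)}
  through step 2 (pick(b1,rmB,left)): drop {carry(b1,left)}, keep {ball_in(b3,rmC), robot_in(rmB)}, require {ball_in(b1,rmB), free(left), robot_in(rmB)}
    → {ball_in(b1,rmB), ball_in(b3,rmC), free(left), robot_in(rmB)}
  through step 1 (drop(b1,rmB,left)): drop {ball_in(b1,rmB), free(left)}, keep {ball_in(b3,rmC), robot_in(rmB)}, require {carry(b1,left), robot_in(rmB)}
    → {ball_in(b3,rmC), carry(b1,left), robot_in(rmB)}

== RESULT ==
["ball_in(b3,rmC)", "carry(b1,left)", "robot_in(rmB)"]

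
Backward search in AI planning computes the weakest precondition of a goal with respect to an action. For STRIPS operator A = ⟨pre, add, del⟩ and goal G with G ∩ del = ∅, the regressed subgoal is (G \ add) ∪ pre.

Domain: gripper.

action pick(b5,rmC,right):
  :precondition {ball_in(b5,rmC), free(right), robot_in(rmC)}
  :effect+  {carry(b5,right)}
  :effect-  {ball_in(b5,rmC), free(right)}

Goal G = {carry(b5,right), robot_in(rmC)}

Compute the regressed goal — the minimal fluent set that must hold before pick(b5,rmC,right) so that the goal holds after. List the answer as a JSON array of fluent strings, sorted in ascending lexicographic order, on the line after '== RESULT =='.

Regress:
  G ∩ del = {}  (empty — regression defined)
  G \ add = {carry(b5,right), robot_in(rmC)} \ {carry(b5,right)} = {robot_in(rmC)}
  ∪ pre   = {robot_in(rmC)} ∪ {ball_in(b5,rmC), free(right), robot_in(rmC)}
          = {ball_in(b5,rmC), free(right), robot_in(rmC)}

== RESULT ==
["ball_in(b5,rmC)", "free(right)", "robot_in(rmC)"]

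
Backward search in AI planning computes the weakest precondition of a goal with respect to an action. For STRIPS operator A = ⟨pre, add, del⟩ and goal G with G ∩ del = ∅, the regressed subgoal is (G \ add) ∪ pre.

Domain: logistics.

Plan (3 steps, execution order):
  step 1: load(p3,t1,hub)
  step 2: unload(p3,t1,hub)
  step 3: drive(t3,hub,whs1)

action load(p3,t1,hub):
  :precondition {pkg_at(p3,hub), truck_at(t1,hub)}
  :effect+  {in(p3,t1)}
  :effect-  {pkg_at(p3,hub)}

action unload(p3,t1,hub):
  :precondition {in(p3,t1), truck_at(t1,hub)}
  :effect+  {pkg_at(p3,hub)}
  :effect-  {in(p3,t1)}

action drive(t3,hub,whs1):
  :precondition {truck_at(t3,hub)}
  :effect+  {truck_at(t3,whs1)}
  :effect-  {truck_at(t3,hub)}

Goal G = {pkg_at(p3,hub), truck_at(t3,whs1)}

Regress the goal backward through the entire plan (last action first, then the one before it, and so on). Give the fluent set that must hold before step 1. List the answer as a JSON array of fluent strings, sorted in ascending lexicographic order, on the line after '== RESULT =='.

Work backward from the goal:
  through step 3 (drive(t3,hub,whs1)): drop {truck_at(t3,whs1)}, keep {pkg_at(p3,hub)}, require {truck_at(t3,hub)}
    → {pkg_at(p3,hub), truck_at(t3,hub)}
  through step 2 (unload(p3,t1,hub)): drop {pkg_at(p3,hub)}, keep {truck_at(t3,hub)}, require {in(p3,t1), truck_at(t1,hub)}
    → {in(p3,t1), truck_at(t1,hub), truck_at(t3,hub)}
  through step 1 (load(p3,t1,hub)): drop {in(p3,t1)}, keep {truck_at(t1,hub), truck_at(t3,hub)}, require {pkg_at(p3,hub), truck_at(t1,hub)}
    → {pkg_at(p3,hub), truck_at(t1,hub), truck_at(t3,hub)}

== RESULT ==
["pkg_at(p3,hub)", "truck_at(t1,hub)", "truck_at(t3,hub)"]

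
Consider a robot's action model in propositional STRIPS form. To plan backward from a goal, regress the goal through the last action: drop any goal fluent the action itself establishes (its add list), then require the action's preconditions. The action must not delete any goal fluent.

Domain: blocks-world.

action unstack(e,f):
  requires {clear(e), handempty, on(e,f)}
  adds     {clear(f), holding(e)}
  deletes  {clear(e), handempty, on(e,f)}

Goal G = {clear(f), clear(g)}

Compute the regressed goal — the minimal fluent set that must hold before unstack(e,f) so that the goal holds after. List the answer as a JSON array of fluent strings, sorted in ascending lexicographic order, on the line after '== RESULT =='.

Regress:
  G ∩ del = {}  (empty — regression defined)
  G \ add = {clear(f), clear(g)} \ {clear(f), holding(e)} = {clear(g)}
  ∪ pre   = {clear(g)} ∪ {clear(e), handempty, on(e,f)}
          = {clear(e), clear(g), handempty, on(e,f)}

== RESULT ==
["clear(e)", "clear(g)", "handempty", "on(e,f)"]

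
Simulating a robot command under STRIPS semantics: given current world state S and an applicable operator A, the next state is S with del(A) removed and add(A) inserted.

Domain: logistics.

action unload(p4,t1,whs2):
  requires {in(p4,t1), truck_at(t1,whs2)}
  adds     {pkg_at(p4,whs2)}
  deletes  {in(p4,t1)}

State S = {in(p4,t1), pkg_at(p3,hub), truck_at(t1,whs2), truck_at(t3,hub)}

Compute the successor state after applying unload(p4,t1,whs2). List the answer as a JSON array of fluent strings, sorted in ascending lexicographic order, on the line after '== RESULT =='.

Progress:
  pre ⊆ S: {in(p4,t1), truck_at(t1,whs2)} ⊆ S  — applicable
  S \ del = {pkg_at(p3,hub), truck_at(t1,whs2), truck_at(t3,hub)}
  ∪ add   = {pkg_at(p3,hub), pkg_at(p4,whs2), truck_at(t1,whs2), truck_at(t3,hub)}

== RESULT ==
["pkg_at(p3,hub)", "pkg_at(p4,whs2)", "truck_at(t1,whs2)", "truck_at(t3,hub)"]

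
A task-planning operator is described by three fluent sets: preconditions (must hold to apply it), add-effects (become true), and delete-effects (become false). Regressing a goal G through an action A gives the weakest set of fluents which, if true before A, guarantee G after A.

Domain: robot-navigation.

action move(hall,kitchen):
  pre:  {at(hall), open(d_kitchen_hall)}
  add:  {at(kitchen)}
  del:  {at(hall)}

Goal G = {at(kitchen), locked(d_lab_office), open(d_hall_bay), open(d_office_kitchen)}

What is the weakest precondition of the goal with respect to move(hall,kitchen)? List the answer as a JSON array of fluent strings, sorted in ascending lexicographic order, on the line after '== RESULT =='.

Compute (G \ add) ∪ pre:
  G ∩ del = {}  (empty — regression defined)
  G \ add = {at(kitchen), locked(d_lab_office), open(d_hall_bay), open(d_office_kitchen)} \ {at(kitchen)} = {locked(d_lab_office), open(d_hall_bay), open(d_office_kitchen)}
  ∪ pre   = {locked(d_lab_office), open(d_hall_bay), open(d_office_kitchen)} ∪ {at(hall), open(d_kitchen_hall)}
          = {at(hall), locked(d_lab_office), open(d_hall_bay), open(d_kitchen_hall), open(d_office_kitchen)}

== RESULT ==
["at(hall)", "locked(d_lab_office)", "open(d_hall_bay)", "open(d_kitchen_hall)", "open(d_office_kitchen)"]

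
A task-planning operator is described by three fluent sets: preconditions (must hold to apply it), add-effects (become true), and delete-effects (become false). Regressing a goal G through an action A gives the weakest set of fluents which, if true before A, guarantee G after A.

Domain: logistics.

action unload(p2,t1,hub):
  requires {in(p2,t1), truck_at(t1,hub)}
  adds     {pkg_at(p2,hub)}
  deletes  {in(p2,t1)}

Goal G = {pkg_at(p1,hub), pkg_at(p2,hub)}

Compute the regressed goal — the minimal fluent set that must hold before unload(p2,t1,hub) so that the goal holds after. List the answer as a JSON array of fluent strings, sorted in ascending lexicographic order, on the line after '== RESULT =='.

Regress:
  G ∩ del = {}  (empty — regression defined)
  G \ add = {pkg_at(p1,hub), pkg_at(p2,hub)} \ {pkg_at(p2,hub)} = {pkg_at(p1,hub)}
  ∪ pre   = {pkg_at(p1,hub)} ∪ {in(p2,t1), truck_at(t1,hub)}
          = {in(p2,t1), pkg_at(p1,hub), truck_at(t1,hub)}

== RESULT ==
["in(p2,t1)", "pkg_at(p1,hub)", "truck_at(t1,hub)"]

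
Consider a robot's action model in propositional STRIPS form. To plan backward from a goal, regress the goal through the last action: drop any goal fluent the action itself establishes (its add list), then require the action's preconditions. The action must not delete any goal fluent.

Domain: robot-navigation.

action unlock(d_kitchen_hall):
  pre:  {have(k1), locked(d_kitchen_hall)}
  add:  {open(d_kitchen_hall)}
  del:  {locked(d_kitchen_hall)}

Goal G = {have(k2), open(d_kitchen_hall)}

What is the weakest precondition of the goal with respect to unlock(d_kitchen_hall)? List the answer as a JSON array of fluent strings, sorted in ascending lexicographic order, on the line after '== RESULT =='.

Compute (G \ add) ∪ pre:
  G ∩ del = {}  (empty — regression defined)
  G \ add = {have(k2), open(d_kitchen_hall)} \ {open(d_kitchen_hall)} = {have(k2)}
  ∪ pre   = {have(k2)} ∪ {have(k1), locked(d_kitchen_hall)}
          = {have(k1), have(k2), locked(d_kitchen_hall)}

== RESULT ==
["have(k1)", "have(k2)", "locked(d_kitchen_hall)"]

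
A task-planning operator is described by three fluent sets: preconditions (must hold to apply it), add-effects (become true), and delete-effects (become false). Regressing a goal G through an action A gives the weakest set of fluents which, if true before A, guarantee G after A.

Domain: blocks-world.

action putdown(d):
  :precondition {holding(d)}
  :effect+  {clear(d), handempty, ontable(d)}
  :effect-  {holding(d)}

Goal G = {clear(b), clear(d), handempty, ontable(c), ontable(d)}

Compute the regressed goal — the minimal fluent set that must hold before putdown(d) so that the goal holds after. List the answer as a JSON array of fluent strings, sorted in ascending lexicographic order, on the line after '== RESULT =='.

Regress:
  G ∩ del = {}  (empty — regression defined)
  G \ add = {clear(b), clear(d), handempty, ontable(c), ontable(d)} \ {clear(d), handempty, ontable(d)} = {clear(b), ontable(c)}
  ∪ pre   = {clear(b), ontable(c)} ∪ {holding(d)}
          = {clear(b), holding(d), ontable(c)}

== RESULT ==
["clear(b)", "holding(d)", "ontable(c)"]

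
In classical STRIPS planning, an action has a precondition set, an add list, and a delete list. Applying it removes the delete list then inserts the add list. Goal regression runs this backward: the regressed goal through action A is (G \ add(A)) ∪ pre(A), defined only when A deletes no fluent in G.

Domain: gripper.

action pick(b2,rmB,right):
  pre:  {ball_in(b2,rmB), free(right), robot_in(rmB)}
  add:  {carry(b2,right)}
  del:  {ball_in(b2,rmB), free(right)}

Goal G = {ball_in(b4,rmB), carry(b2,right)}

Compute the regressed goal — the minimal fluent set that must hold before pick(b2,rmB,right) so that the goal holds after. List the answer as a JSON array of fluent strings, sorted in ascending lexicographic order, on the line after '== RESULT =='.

Compute (G \ add) ∪ pre:
  G ∩ del = {}  (empty — regression defined)
  G \ add = {ball_in(b4,rmB), carry(b2,right)} \ {carry(b2,right)} = {ball_in(b4,rmB)}
  ∪ pre   = {ball_in(b4,rmB)} ∪ {ball_in(b2,rmB), free(right), robot_in(rmB)}
          = {ball_in(b2,rmB), ball_in(b4,rmB), free(right), robot_in(rmB)}

== RESULT ==
["ball_in(b2,rmB)", "ball_in(b4,rmB)", "free(right)", "robot_in(rmB)"]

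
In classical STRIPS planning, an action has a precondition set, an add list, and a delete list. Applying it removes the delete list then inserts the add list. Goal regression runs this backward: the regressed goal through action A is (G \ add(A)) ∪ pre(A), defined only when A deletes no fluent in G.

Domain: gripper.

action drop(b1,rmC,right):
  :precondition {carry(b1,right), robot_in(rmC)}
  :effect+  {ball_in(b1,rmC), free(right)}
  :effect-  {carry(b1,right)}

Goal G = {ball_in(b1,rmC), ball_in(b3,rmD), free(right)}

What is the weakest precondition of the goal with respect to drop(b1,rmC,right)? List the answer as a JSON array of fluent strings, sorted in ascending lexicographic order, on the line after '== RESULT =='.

Regress:
  G ∩ del = {}  (empty — regression defined)
  G \ add = {ball_in(b1,rmC), ball_in(b3,rmD), free(right)} \ {ball_in(b1,rmC), free(right)} = {ball_in(b3,rmD)}
  ∪ pre   = {ball_in(b3,rmD)} ∪ {carry(b1,right), robot_in(rmC)}
          = {ball_in(b3,rmD), carry(b1,right), robot_in(rmC)}

== RESULT ==
["ball_in(b3,rmD)", "carry(b1,right)", "robot_in(rmC)"]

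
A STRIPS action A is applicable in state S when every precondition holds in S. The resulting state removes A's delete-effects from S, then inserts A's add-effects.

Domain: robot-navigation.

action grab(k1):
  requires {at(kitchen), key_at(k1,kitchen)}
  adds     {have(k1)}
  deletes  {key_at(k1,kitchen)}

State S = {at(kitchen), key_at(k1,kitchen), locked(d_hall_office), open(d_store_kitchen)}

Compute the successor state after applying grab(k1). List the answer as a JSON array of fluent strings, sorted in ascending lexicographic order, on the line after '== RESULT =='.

Compute (S \ del) ∪ add:
  pre ⊆ S: {at(kitchen), key_at(k1,kitchen)} ⊆ S  — applicable
  S \ del = {at(kitchen), locked(d_hall_office), open(d_store_kitchen)}
  ∪ add   = {at(kitchen), have(k1), locked(d_hall_office), open(d_store_kitchen)}

== RESULT ==
["at(kitchen)", "have(k1)", "locked(d_hall_office)", "open(d_store_kitchen)"]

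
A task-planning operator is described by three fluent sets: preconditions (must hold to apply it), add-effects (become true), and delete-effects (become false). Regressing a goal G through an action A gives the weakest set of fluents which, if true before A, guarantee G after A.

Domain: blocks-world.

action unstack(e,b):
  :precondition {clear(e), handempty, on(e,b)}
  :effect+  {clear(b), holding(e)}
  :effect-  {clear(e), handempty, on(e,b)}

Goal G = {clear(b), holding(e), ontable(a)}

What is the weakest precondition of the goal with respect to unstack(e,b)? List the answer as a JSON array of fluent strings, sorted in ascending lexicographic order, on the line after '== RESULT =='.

Regress:
  G ∩ del = {}  (empty — regression defined)
  G \ add = {clear(b), holding(e), ontable(a)} \ {clear(b), holding(e)} = {ontable(a)}
  ∪ pre   = {ontable(a)} ∪ {clear(e), handempty, on(e,b)}
          = {clear(e), handempty, on(e,b), ontable(a)}

== RESULT ==
["clear(e)", "handempty", "on(e,b)", "ontable(a)"]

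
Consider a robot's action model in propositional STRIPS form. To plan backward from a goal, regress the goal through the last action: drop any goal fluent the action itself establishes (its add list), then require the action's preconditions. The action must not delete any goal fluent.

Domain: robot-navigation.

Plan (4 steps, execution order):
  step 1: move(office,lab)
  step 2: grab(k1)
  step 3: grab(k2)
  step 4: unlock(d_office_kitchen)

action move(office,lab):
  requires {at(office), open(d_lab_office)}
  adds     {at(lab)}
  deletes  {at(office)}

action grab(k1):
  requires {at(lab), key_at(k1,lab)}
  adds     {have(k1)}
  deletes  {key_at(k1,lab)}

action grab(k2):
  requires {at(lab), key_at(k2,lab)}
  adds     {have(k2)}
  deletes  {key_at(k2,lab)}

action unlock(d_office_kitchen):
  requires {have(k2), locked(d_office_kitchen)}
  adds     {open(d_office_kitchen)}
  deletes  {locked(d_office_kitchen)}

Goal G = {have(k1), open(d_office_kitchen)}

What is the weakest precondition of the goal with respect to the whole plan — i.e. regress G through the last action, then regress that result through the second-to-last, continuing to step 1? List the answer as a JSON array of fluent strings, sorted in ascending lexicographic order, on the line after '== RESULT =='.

Regress step by step:
  through step 4 (unlock(d_office_kitchen)): drop {open(d_office_kitchen)}, keep {have(k1)}, require {have(k2), locked(d_office_kitchen)}
    → {have(k1), have(k2), locked(d_office_kitchen)}
  through step 3 (grab(k2)): drop {have(k2)}, keep {have(k1), locked(d_office_kitchen)}, require {at(lab), key_at(k2,lab)}
    → {at(lab), have(k1), key_at(k2,lab), locked(d_office_kitchen)}
  through step 2 (grab(k1)): drop {have(k1)}, keep {at(lab), key_at(k2,lab), locked(d_office_kitchen)}, require {at(lab), key_at(k1,lab)}
    → {at(lab), key_at(k1,lab), key_at(k2,lab), locked(d_office_kitchen)}
  through step 1 (move(office,lab)): drop {at(lab)}, keep {key_at(k1,lab), key_at(k2,lab), locked(d_office_kitchen)}, require {at(office), open(d_lab_office)}
    → {at(office), key_at(k1,lab), key_at(k2,lab), locked(d_office_kitchen), open(d_lab_office)}

== RESULT ==
["at(office)", "key_at(k1,lab)", "key_at(k2,lab)", "locked(d_office_kitchen)", "open(d_lab_office)"]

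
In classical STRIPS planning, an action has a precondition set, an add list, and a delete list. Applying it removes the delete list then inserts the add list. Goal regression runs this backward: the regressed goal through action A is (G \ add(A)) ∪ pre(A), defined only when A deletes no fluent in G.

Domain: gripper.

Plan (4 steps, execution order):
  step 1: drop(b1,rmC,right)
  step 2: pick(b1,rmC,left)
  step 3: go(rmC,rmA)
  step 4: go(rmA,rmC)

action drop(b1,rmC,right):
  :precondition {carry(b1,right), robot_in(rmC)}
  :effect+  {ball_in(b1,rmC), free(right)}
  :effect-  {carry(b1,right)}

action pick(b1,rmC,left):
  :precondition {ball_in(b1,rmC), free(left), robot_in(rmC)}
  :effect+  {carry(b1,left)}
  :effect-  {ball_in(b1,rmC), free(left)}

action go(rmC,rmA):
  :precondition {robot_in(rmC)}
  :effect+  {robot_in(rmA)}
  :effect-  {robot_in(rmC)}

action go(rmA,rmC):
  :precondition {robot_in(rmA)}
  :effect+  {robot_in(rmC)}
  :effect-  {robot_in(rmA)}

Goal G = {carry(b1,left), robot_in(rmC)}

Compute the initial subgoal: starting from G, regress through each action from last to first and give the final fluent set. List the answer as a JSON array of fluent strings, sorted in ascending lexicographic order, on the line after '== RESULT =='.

Work backward from the goal:
  through step 4 (go(rmA,rmC)): drop {robot_in(rmC)}, keep {carry(b1,left)}, require {robot_in(rmA)}
    → {carry(b1,left), robot_in(rmA)}
  through step 3 (go(rmC,rmA)): drop {robot_in(rmA)}, keep {carry(b1,left)}, require {robot_in(rmC)}
    → {carry(b1,left), robot_in(rmC)}
  through step 2 (pick(b1,rmC,left)): drop {carry(b1,left)}, keep {robot_in(rmC)}, require {ball_in(b1,rmC), free(left), robot_in(rmC)}
    → {ball_in(b1,rmC), free(left), robot_in(rmC)}
  through step 1 (drop(b1,rmC,right)): drop {ball_in(b1,rmC)}, keep {free(left), robot_in(rmC)}, require {carry(b1,right), robot_in(rmC)}
    → {carry(b1,right), free(left), robot_in(rmC)}

== RESULT ==
["carry(b1,right)", "free(left)", "robot_in(rmC)"]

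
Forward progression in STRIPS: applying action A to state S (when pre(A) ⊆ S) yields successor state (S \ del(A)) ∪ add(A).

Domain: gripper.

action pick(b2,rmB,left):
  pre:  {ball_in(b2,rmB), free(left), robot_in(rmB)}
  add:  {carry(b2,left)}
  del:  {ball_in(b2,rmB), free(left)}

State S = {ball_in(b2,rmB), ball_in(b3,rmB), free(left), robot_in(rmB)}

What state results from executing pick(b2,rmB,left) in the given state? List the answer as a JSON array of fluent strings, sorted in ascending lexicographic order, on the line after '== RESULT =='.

Compute (S \ del) ∪ add:
  pre ⊆ S: {ball_in(b2,rmB), free(left), robot_in(rmB)} ⊆ S  — applicable
  S \ del = {ball_in(b3,rmB), robot_in(rmB)}
  ∪ add   = {ball_in(b3,rmB), carry(b2,left), robot_in(rmB)}

== RESULT ==
["ball_in(b3,rmB)", "carry(b2,left)", "robot_in(rmB)"]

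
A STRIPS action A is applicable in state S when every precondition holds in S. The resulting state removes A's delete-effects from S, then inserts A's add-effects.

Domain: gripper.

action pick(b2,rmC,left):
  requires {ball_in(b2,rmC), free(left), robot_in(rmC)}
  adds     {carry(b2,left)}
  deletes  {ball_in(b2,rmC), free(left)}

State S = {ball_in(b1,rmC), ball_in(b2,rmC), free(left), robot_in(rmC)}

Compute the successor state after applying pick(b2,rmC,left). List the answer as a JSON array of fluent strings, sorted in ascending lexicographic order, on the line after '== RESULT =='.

Compute (S \ del) ∪ add:
  pre ⊆ S: {ball_in(b2,rmC), free(left), robot_in(rmC)} ⊆ S  — applicable
  S \ del = {ball_in(b1,rmC), robot_in(rmC)}
  ∪ add   = {ball_in(b1,rmC), carry(b2,left), robot_in(rmC)}

== RESULT ==
["ball_in(b1,rmC)", "carry(b2,left)", "robot_in(rmC)"]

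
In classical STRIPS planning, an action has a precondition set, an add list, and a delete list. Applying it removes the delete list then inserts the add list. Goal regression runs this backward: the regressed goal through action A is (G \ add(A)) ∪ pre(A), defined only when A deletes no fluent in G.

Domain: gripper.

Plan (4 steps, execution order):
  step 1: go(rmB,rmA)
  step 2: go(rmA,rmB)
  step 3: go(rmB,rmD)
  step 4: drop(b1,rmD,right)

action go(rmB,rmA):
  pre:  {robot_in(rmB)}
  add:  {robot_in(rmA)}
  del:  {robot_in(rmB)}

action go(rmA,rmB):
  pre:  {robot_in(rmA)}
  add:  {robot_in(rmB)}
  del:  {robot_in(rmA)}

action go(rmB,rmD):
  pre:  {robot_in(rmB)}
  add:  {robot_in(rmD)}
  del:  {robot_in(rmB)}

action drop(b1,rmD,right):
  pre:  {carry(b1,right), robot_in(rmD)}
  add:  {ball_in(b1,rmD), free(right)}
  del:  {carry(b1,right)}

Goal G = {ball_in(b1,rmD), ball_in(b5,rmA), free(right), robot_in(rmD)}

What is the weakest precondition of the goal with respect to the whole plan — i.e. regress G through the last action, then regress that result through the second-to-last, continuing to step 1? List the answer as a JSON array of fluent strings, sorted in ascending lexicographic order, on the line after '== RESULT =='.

Work backward from the goal:
  through step 4 (drop(b1,rmD,right)): drop {ball_in(b1,rmD), free(right)}, keep {ball_in(b5,rmA), robot_in(rmD)}, require {carry(b1,right), robot_in(rmD)}
    → {ball_in(b5,rmA), carry(b1,right), robot_in(rmD)}
  through step 3 (go(rmB,rmD)): drop {robot_in(rmD)}, keep {ball_in(b5,rmA), carry(b1,right)}, require {robot_in(rmB)}
    → {ball_in(b5,rmA), carry(b1,right), robot_in(rmB)}
  through step 2 (go(rmA,rmB)): drop {robot_in(rmB)}, keep {ball_in(b5,rmA), carry(b1,right)}, require {robot_in(rmA)}
    → {ball_in(b5,rmA), carry(b1,right), robot_in(rmA)}
  through step 1 (go(rmB,rmA)): drop {robot_in(rmA)}, keep {ball_in(b5,rmA), carry(b1,right)}, require {robot_in(rmB)}
    → {ball_in(b5,rmA), carry(b1,right), robot_in(rmB)}

== RESULT ==
["ball_in(b5,rmA)", "carry(b1,right)", "robot_in(rmB)"]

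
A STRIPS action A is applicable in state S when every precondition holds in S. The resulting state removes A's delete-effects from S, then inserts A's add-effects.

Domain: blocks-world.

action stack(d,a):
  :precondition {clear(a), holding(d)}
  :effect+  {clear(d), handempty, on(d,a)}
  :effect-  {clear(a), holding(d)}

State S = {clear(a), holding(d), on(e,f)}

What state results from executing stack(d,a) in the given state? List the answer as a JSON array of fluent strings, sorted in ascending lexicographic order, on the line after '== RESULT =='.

Compute (S \ del) ∪ add:
  pre ⊆ S: {clear(a), holding(d)} ⊆ S  — applicable
  S \ del = {on(e,f)}
  ∪ add   = {clear(d), handempty, on(d,a), on(e,f)}

== RESULT ==
["clear(d)", "handempty", "on(d,a)", "on(e,f)"]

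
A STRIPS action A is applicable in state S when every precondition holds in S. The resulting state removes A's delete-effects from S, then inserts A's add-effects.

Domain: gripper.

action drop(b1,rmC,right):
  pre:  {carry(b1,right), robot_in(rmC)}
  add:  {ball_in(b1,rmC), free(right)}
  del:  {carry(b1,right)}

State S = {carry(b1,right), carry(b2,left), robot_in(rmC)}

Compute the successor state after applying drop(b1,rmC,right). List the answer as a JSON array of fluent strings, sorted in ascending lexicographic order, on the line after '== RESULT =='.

Progress:
  pre ⊆ S: {carry(b1,right), robot_in(rmC)} ⊆ S  — applicable
  S \ del = {carry(b2,left), robot_in(rmC)}
  ∪ add   = {ball_in(b1,rmC), carry(b2,left), free(right), robot_in(rmC)}

== RESULT ==
["ball_in(b1,rmC)", "carry(b2,left)", "free(right)", "robot_in(rmC)"]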